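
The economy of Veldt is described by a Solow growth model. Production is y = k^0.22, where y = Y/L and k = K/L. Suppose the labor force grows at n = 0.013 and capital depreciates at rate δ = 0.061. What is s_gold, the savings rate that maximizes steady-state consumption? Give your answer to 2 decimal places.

n + δ = 0.013 + 0.061 = 0.074.
At the golden rule MPK = n+δ, and in any Cobb-Douglas steady state s = (n+δ)·k/y = MPK·k/y = capital's share 0.22.

s_gold = 0.22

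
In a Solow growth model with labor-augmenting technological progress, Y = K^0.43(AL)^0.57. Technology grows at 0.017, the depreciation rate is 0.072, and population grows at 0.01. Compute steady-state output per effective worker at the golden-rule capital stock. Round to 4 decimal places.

y_gold ≈ 3.0281

n + g + δ = 0.01 + 0.017 + 0.072 = 0.099.
At the golden rule the marginal product of capital equals n+g+δ: 0.43·k^(0.43−1) = 0.099. Solving, k_gold = (0.43/0.099)^(1/0.57) ≈ 13.1524.
Output: y_gold = k_gold^0.43 = 13.1524^0.43 ≈ 3.0281.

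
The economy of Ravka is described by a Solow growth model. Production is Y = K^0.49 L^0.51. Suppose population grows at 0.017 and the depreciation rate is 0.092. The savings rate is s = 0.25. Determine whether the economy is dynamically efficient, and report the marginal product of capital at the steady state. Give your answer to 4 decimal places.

dynamically efficient; MPK ≈ 0.2136

The effective depreciation rate is n + δ = 0.017 + 0.092 = 0.109.
Steady-state k*: s·k^0.49 = 0.109·k gives k* = (0.25/0.109)^(1/0.51) ≈ 5.0920.
MPK = 0.49·5.0920^(-0.51) ≈ 0.2136.
MPK > n+δ = 0.109, so the economy is dynamically efficient (under-saving).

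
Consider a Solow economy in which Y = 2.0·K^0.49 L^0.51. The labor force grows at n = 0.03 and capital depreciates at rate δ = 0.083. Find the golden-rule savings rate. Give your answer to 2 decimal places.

s_gold = 0.49

Capital per worker breaks even when investment replaces (n + δ)·k; here n + δ = 0.113.
At the golden rule MPK = n+δ, and in any Cobb-Douglas steady state s = (n+δ)·k/y = MPK·k/y = capital's share 0.49.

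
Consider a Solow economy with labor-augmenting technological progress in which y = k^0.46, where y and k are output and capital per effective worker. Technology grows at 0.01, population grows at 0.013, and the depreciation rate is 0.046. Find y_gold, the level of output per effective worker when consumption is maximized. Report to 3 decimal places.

y_gold ≈ 5.033

Break-even investment rate: n + g + δ = 0.013 + 0.01 + 0.046 = 0.069.
Golden rule sets MPK = n+g+δ: 0.46·k^(0.46−1) = 0.069, so k_gold = (0.46/0.069)^(1/0.54) ≈ 33.5550.
Output: y_gold = k_gold^0.46 = 33.5550^0.46 ≈ 5.0332.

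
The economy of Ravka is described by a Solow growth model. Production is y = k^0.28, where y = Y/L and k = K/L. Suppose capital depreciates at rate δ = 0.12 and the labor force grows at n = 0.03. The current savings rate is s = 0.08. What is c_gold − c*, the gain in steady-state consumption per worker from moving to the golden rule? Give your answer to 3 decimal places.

Δc ≈ 0.197

Capital per worker breaks even when investment replaces (n + δ)·k; here n + δ = 0.15.
Current steady state (s = 0.08): k* = (0.08/0.15)^(1/0.72) ≈ 0.4177, y* = 0.4177^0.28 ≈ 0.7831, c* = (1−0.08)·0.7831 ≈ 0.7205.
Setting f'(k) = n+δ gives 0.28·k^(0.28−1) = 0.15, hence k_gold = (0.28/0.15)^(1/0.72) ≈ 2.3795.
y_gold = 2.3795^0.28 ≈ 1.2747, c_gold = y_gold − 0.15·k_gold ≈ 0.9178.
Gain: Δc = 0.9178 − 0.7205 ≈ 0.1973.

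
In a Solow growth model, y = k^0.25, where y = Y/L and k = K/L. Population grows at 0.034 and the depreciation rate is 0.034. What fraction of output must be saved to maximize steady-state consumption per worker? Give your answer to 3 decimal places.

s_gold = 0.250

n + δ = 0.034 + 0.034 = 0.068.
At the golden rule MPK = n+δ, and in any Cobb-Douglas steady state s = (n+δ)·k/y = MPK·k/y = capital's share 0.25.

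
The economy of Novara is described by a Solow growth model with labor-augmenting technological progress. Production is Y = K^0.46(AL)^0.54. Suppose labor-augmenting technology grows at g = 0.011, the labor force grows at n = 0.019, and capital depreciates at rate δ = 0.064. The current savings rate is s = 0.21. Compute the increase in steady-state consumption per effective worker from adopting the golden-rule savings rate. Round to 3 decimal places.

Break-even investment rate: n + g + δ = 0.019 + 0.011 + 0.064 = 0.094.
Current steady state (s = 0.21): k* = (0.21/0.094)^(1/0.54) ≈ 4.4306, y* = 4.4306^0.46 ≈ 1.9832, c* = (1−0.21)·1.9832 ≈ 1.5668.
At the golden rule the marginal product of capital equals n+g+δ: 0.46·k^(0.46−1) = 0.094. Solving, k_gold = (0.46/0.094)^(1/0.54) ≈ 18.9275.
y_gold = 18.9275^0.46 ≈ 3.8678, c_gold = y_gold − 0.094·k_gold ≈ 2.0886.
Gain: Δc = 2.0886 − 1.5668 ≈ 0.5218.

Δc ≈ 0.522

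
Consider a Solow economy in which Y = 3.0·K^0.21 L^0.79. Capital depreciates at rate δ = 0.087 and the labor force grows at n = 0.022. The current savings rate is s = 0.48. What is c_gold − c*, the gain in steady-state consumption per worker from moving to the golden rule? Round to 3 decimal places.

Δc ≈ 0.680

Break-even investment rate: n + δ = 0.022 + 0.087 = 0.109.
Current steady state (s = 0.48): k* = (0.48·3.0/0.109)^(1/0.79) ≈ 26.2365, y* = 3.0·26.2365^0.21 ≈ 5.9579, c* = (1−0.48)·5.9579 ≈ 3.0981.
Maximizing c = f(k) − (n+δ)·k gives f'(k) = n+δ, i.e. 0.21·3.0·k^(0.21−1) = 0.109, so k_gold = (0.21·3.0/0.109)^(1/0.79) ≈ 9.2140.
y_gold = 3.0·9.2140^0.21 ≈ 4.7825, c_gold = y_gold − 0.109·k_gold ≈ 3.7782.
Gain: Δc = 3.7782 − 3.0981 ≈ 0.6801.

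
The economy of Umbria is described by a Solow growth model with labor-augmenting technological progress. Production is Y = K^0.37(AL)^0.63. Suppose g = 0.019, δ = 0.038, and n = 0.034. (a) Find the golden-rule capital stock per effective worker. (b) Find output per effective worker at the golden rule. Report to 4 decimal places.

The effective depreciation rate is n + g + δ = 0.034 + 0.019 + 0.038 = 0.091.
Maximizing c = f(k) − (n+g+δ)·k gives f'(k) = n+g+δ, i.e. 0.37·k^(0.37−1) = 0.091, so k_gold = (0.37/0.091)^(1/0.63) ≈ 9.2666.
y_gold = 9.2666^0.37 ≈ 2.2791.

(a) k_gold ≈ 9.2666; (b) y_gold ≈ 2.2791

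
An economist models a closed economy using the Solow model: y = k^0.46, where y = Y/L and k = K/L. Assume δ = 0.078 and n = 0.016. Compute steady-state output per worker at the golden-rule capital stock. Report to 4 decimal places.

n + δ = 0.016 + 0.078 = 0.094.
Golden rule sets MPK = n+δ: 0.46·k^(0.46−1) = 0.094, so k_gold = (0.46/0.094)^(1/0.54) ≈ 18.9275.
Output: y_gold = k_gold^0.46 = 18.9275^0.46 ≈ 3.8678.

y_gold ≈ 3.8678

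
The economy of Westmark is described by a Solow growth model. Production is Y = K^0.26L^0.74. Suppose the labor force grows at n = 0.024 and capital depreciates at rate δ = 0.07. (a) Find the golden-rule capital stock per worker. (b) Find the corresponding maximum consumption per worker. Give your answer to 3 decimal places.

n + δ = 0.024 + 0.07 = 0.094.
Setting f'(k) = n+δ gives 0.26·k^(0.26−1) = 0.094, hence k_gold = (0.26/0.094)^(1/0.74) ≈ 3.9545.
y_gold = 3.9545^0.26 ≈ 1.4297; c_gold = y_gold − 0.094·k_gold ≈ 1.0580.

(a) k_gold ≈ 3.954; (b) c_gold ≈ 1.058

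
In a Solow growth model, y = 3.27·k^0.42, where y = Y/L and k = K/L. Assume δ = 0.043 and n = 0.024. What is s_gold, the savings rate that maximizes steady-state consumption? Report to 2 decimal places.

s_gold = 0.42

Capital per worker breaks even when investment replaces (n + δ)·k; here n + δ = 0.067.
At the golden rule MPK = n+δ, and in any Cobb-Douglas steady state s = (n+δ)·k/y = MPK·k/y = capital's share 0.42.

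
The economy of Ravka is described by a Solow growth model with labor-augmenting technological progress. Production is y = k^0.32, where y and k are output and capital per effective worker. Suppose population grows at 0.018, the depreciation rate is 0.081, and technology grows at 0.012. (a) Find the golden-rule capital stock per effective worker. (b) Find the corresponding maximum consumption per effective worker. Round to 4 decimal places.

(a) k_gold ≈ 4.7448; (b) c_gold ≈ 1.1192

The effective depreciation rate is n + g + δ = 0.018 + 0.012 + 0.081 = 0.111.
At the golden rule the marginal product of capital equals n+g+δ: 0.32·k^(0.32−1) = 0.111. Solving, k_gold = (0.32/0.111)^(1/0.68) ≈ 4.7448.
y_gold = 4.7448^0.32 ≈ 1.6458; c_gold = y_gold − 0.111·k_gold ≈ 1.1192.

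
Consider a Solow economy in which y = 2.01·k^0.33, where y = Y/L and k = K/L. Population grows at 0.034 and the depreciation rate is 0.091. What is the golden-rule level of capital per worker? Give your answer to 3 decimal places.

The effective depreciation rate is n + δ = 0.034 + 0.091 = 0.125.
Setting f'(k) = n+δ gives 0.33·2.01·k^(0.33−1) = 0.125, hence k_gold = (0.33·2.01/0.125)^(1/0.67) ≈ 12.0723.

k_gold ≈ 12.072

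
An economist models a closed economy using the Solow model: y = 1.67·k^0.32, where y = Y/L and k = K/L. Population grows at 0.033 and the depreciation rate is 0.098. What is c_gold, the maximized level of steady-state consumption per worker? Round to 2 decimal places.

The effective depreciation rate is n + δ = 0.033 + 0.098 = 0.131.
Maximizing c = f(k) − (n+δ)·k gives f'(k) = n+δ, i.e. 0.32·1.67·k^(0.32−1) = 0.131, so k_gold = (0.32·1.67/0.131)^(1/0.68) ≈ 7.9056.
y_gold = 1.67·7.9056^0.32 ≈ 3.2363.
c_gold = y_gold − (n+δ)·k_gold = 3.2363 − 0.131·7.9056 ≈ 2.2007.

c_gold ≈ 2.20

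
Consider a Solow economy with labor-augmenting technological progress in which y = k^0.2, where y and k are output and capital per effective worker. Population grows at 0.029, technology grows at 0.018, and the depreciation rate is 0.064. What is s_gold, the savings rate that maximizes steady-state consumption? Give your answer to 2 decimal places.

s_gold = 0.20

Capital per effective worker breaks even when investment replaces (n + g + δ)·k; here n + g + δ = 0.111.
At the golden rule MPK = n+g+δ, and in any Cobb-Douglas steady state s = (n+g+δ)·k/y = MPK·k/y = capital's share 0.2.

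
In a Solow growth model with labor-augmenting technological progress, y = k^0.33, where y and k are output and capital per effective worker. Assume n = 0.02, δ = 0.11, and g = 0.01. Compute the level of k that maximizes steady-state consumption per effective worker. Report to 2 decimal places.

Capital per effective worker breaks even when investment replaces (n + g + δ)·k; here n + g + δ = 0.14.
Golden rule sets MPK = n+g+δ: 0.33·k^(0.33−1) = 0.14, so k_gold = (0.33/0.14)^(1/0.67) ≈ 3.5958.

k_gold ≈ 3.60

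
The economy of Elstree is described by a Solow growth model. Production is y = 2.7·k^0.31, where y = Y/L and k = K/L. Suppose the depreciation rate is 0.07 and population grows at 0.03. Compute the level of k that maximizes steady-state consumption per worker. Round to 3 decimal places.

Break-even investment rate: n + δ = 0.03 + 0.07 = 0.1.
At the golden rule the marginal product of capital equals n+δ: 0.31·2.7·k^(0.31−1) = 0.1. Solving, k_gold = (0.31·2.7/0.1)^(1/0.69) ≈ 21.7412.

k_gold ≈ 21.741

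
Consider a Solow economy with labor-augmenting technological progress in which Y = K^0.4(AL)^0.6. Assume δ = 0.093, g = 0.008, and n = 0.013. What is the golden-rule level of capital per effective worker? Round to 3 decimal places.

k_gold ≈ 8.102

Break-even investment rate: n + g + δ = 0.013 + 0.008 + 0.093 = 0.114.
At the golden rule the marginal product of capital equals n+g+δ: 0.4·k^(0.4−1) = 0.114. Solving, k_gold = (0.4/0.114)^(1/0.6) ≈ 8.1020.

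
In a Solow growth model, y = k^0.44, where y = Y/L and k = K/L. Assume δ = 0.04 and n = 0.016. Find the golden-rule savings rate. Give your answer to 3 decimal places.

s_gold = 0.440

n + δ = 0.016 + 0.04 = 0.056.
At the golden rule MPK = n+δ, and in any Cobb-Douglas steady state s = (n+δ)·k/y = MPK·k/y = capital's share 0.44.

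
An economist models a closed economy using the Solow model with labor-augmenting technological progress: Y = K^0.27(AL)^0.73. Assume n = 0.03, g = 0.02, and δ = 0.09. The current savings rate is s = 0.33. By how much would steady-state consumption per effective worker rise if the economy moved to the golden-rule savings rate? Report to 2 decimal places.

Capital per effective worker breaks even when investment replaces (n + g + δ)·k; here n + g + δ = 0.14.
Current steady state (s = 0.33): k* = (0.33/0.14)^(1/0.73) ≈ 3.2368, y* = 3.2368^0.27 ≈ 1.3732, c* = (1−0.33)·1.3732 ≈ 0.9200.
Setting f'(k) = n+g+δ gives 0.27·k^(0.27−1) = 0.14, hence k_gold = (0.27/0.14)^(1/0.73) ≈ 2.4589.
y_gold = 2.4589^0.27 ≈ 1.2750, c_gold = y_gold − 0.14·k_gold ≈ 0.9307.
Gain: Δc = 0.9307 − 0.9200 ≈ 0.0107.

Δc ≈ 0.01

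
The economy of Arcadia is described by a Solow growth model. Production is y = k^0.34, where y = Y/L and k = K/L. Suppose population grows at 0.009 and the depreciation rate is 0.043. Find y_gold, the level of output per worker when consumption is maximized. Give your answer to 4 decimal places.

The effective depreciation rate is n + δ = 0.009 + 0.043 = 0.052.
Setting f'(k) = n+δ gives 0.34·k^(0.34−1) = 0.052, hence k_gold = (0.34/0.052)^(1/0.66) ≈ 17.2016.
Output: y_gold = k_gold^0.34 = 17.2016^0.34 ≈ 2.6308.

y_gold ≈ 2.6308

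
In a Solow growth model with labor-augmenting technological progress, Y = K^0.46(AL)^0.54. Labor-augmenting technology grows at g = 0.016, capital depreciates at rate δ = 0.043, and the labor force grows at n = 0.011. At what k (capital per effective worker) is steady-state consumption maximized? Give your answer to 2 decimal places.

k_gold ≈ 32.67

Capital per effective worker breaks even when investment replaces (n + g + δ)·k; here n + g + δ = 0.07.
Setting f'(k) = n+g+δ gives 0.46·k^(0.46−1) = 0.07, hence k_gold = (0.46/0.07)^(1/0.54) ≈ 32.6727.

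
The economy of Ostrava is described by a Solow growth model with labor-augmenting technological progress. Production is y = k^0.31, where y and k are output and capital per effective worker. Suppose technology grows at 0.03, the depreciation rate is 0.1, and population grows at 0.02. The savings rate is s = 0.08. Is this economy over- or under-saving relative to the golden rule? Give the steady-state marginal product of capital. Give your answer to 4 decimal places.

Capital per effective worker breaks even when investment replaces (n + g + δ)·k; here n + g + δ = 0.15.
Steady-state k*: s·k^0.31 = 0.15·k gives k* = (0.08/0.15)^(1/0.69) ≈ 0.4021.
MPK = 0.31·0.4021^(-0.69) ≈ 0.5813.
MPK > n+g+δ = 0.15, so the economy is dynamically efficient (under-saving).

under-saving; MPK ≈ 0.5813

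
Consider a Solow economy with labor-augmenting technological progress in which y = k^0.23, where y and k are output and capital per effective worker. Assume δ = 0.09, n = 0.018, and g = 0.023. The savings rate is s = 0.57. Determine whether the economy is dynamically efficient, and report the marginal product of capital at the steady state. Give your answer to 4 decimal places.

The effective depreciation rate is n + g + δ = 0.018 + 0.023 + 0.09 = 0.131.
Steady-state k*: s·k^0.23 = 0.131·k gives k* = (0.57/0.131)^(1/0.77) ≈ 6.7508.
MPK = 0.23·6.7508^(-0.77) ≈ 0.0529.
MPK < n+g+δ = 0.131, so the economy is dynamically inefficient (over-saving).

dynamically inefficient; MPK ≈ 0.0529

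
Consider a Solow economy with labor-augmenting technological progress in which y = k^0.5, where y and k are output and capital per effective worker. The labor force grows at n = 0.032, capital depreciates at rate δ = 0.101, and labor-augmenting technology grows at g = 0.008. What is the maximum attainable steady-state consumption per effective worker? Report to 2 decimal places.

c_gold ≈ 1.77

Break-even investment rate: n + g + δ = 0.032 + 0.008 + 0.101 = 0.141.
Maximizing c = f(k) − (n+g+δ)·k gives f'(k) = n+g+δ, i.e. 0.5·k^(0.5−1) = 0.141, so k_gold = (0.5/0.141)^(1/0.5) ≈ 12.5748.
y_gold = 12.5748^0.5 ≈ 3.5461.
c_gold = y_gold − (n+g+δ)·k_gold = 3.5461 − 0.141·12.5748 ≈ 1.7730.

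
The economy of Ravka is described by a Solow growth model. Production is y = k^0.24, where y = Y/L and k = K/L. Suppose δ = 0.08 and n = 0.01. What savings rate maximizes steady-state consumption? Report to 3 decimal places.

Capital per worker breaks even when investment replaces (n + δ)·k; here n + δ = 0.09.
At the golden rule MPK = n+δ, and in any Cobb-Douglas steady state s = (n+δ)·k/y = MPK·k/y = capital's share 0.24.

s_gold = 0.240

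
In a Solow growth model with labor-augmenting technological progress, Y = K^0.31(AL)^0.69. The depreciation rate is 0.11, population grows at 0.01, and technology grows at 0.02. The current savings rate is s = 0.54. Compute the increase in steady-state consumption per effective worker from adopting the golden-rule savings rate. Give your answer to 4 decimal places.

Break-even investment rate: n + g + δ = 0.01 + 0.02 + 0.11 = 0.14.
Current steady state (s = 0.54): k* = (0.54/0.14)^(1/0.69) ≈ 7.0739, y* = 7.0739^0.31 ≈ 1.8340, c* = (1−0.54)·1.8340 ≈ 0.8436.
Golden rule sets MPK = n+g+δ: 0.31·k^(0.31−1) = 0.14, so k_gold = (0.31/0.14)^(1/0.69) ≈ 3.1647.
y_gold = 3.1647^0.31 ≈ 1.4292, c_gold = y_gold − 0.14·k_gold ≈ 0.9862.
Gain: Δc = 0.9862 − 0.8436 ≈ 0.1425.

Δc ≈ 0.1425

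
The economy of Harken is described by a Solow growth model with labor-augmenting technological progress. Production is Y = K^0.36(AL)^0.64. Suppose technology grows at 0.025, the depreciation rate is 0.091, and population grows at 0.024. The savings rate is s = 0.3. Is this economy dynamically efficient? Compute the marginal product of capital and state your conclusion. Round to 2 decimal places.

Break-even investment rate: n + g + δ = 0.024 + 0.025 + 0.091 = 0.14.
Steady-state k*: s·k^0.36 = 0.14·k gives k* = (0.3/0.14)^(1/0.64) ≈ 3.2899.
MPK = 0.36·3.2899^(-0.64) ≈ 0.1680.
MPK > n+g+δ = 0.14, so the economy is dynamically efficient (under-saving).

dynamically efficient; MPK ≈ 0.17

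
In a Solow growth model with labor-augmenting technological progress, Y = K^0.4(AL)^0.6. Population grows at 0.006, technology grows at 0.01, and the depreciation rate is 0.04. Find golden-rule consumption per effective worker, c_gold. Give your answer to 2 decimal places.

The effective depreciation rate is n + g + δ = 0.006 + 0.01 + 0.04 = 0.056.
Setting f'(k) = n+g+δ gives 0.4·k^(0.4−1) = 0.056, hence k_gold = (0.4/0.056)^(1/0.6) ≈ 26.4923.
y_gold = 26.4923^0.4 ≈ 3.7089.
c_gold = y_gold − (n+g+δ)·k_gold = 3.7089 − 0.056·26.4923 ≈ 2.2254.

c_gold ≈ 2.23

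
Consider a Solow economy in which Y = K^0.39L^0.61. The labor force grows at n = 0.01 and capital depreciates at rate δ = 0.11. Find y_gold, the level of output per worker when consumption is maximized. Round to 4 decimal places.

n + δ = 0.01 + 0.11 = 0.12.
Golden rule sets MPK = n+δ: 0.39·k^(0.39−1) = 0.12, so k_gold = (0.39/0.12)^(1/0.61) ≈ 6.9048.
Output: y_gold = k_gold^0.39 = 6.9048^0.39 ≈ 2.1246.

y_gold ≈ 2.1246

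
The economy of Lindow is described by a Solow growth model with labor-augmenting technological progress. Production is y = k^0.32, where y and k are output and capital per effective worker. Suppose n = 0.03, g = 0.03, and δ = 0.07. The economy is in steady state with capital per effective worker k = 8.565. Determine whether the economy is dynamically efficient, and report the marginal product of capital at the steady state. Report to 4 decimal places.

The effective depreciation rate is n + g + δ = 0.03 + 0.03 + 0.07 = 0.13.
MPK = 0.32·k^(0.32−1) = 0.32·8.565^(-0.68) ≈ 0.0743.
MPK < 0.13, so the economy is dynamically inefficient (over-saving).

dynamically inefficient; MPK ≈ 0.0743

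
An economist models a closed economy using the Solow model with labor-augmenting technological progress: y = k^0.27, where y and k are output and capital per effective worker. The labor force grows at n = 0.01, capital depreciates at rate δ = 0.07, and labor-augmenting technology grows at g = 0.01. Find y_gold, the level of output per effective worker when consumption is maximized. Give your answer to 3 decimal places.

The effective depreciation rate is n + g + δ = 0.01 + 0.01 + 0.07 = 0.09.
Maximizing c = f(k) − (n+g+δ)·k gives f'(k) = n+g+δ, i.e. 0.27·k^(0.27−1) = 0.09, so k_gold = (0.27/0.09)^(1/0.73) ≈ 4.5039.
Output: y_gold = k_gold^0.27 = 4.5039^0.27 ≈ 1.5013.

y_gold ≈ 1.501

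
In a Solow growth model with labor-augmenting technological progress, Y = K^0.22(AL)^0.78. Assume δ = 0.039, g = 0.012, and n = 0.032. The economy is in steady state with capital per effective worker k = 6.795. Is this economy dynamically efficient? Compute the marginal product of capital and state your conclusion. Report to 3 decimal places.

dynamically inefficient; MPK ≈ 0.049

The effective depreciation rate is n + g + δ = 0.032 + 0.012 + 0.039 = 0.083.
MPK = 0.22·k^(0.22−1) = 0.22·6.795^(-0.78) ≈ 0.0494.
MPK < 0.083, so the economy is dynamically inefficient (over-saving).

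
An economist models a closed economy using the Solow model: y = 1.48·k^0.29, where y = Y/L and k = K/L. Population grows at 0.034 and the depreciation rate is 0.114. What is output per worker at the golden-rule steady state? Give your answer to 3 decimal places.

y_gold ≈ 2.286

n + δ = 0.034 + 0.114 = 0.148.
Maximizing c = f(k) − (n+δ)·k gives f'(k) = n+δ, i.e. 0.29·1.48·k^(0.29−1) = 0.148, so k_gold = (0.29·1.48/0.148)^(1/0.71) ≈ 4.4799.
Output: y_gold = 1.48·k_gold^0.29 = 1.48·4.4799^0.29 ≈ 2.2863.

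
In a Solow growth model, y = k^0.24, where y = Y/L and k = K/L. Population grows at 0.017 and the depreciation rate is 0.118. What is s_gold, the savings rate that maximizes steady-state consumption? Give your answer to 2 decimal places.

s_gold = 0.24

n + δ = 0.017 + 0.118 = 0.135.
At the golden rule MPK = n+δ, and in any Cobb-Douglas steady state s = (n+δ)·k/y = MPK·k/y = capital's share 0.24.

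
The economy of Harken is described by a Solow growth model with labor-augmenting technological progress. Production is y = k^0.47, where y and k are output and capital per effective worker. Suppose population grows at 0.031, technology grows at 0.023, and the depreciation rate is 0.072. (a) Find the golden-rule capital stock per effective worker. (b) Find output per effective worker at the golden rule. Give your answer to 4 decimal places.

(a) k_gold ≈ 11.9876; (b) y_gold ≈ 3.2137

Break-even investment rate: n + g + δ = 0.031 + 0.023 + 0.072 = 0.126.
At the golden rule the marginal product of capital equals n+g+δ: 0.47·k^(0.47−1) = 0.126. Solving, k_gold = (0.47/0.126)^(1/0.53) ≈ 11.9876.
y_gold = 11.9876^0.47 ≈ 3.2137.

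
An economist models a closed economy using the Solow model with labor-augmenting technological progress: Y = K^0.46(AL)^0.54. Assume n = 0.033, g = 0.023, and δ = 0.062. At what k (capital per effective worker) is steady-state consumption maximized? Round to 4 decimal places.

n + g + δ = 0.033 + 0.023 + 0.062 = 0.118.
Golden rule sets MPK = n+g+δ: 0.46·k^(0.46−1) = 0.118, so k_gold = (0.46/0.118)^(1/0.54) ≈ 12.4227.

k_gold ≈ 12.4227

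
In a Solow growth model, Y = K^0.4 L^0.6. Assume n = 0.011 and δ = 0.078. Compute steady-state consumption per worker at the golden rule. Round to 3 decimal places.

The effective depreciation rate is n + δ = 0.011 + 0.078 = 0.089.
Setting f'(k) = n+δ gives 0.4·k^(0.4−1) = 0.089, hence k_gold = (0.4/0.089)^(1/0.6) ≈ 12.2401.
y_gold = 12.2401^0.4 ≈ 2.7234.
c_gold = y_gold − (n+δ)·k_gold = 2.7234 − 0.089·12.2401 ≈ 1.6340.

c_gold ≈ 1.634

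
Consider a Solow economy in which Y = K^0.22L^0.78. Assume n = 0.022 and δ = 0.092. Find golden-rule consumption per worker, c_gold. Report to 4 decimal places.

c_gold ≈ 0.9389

The effective depreciation rate is n + δ = 0.022 + 0.092 = 0.114.
Golden rule sets MPK = n+δ: 0.22·k^(0.22−1) = 0.114, so k_gold = (0.22/0.114)^(1/0.78) ≈ 2.3230.
y_gold = 2.3230^0.22 ≈ 1.2037.
c_gold = y_gold − (n+δ)·k_gold = 1.2037 − 0.114·2.3230 ≈ 0.9389.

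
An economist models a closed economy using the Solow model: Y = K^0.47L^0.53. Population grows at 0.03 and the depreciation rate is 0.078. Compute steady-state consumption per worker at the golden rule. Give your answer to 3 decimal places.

c_gold ≈ 1.953

n + δ = 0.03 + 0.078 = 0.108.
Golden rule sets MPK = n+δ: 0.47·k^(0.47−1) = 0.108, so k_gold = (0.47/0.108)^(1/0.53) ≈ 16.0341.
y_gold = 16.0341^0.47 ≈ 3.6844.
c_gold = y_gold − (n+δ)·k_gold = 3.6844 − 0.108·16.0341 ≈ 1.9528.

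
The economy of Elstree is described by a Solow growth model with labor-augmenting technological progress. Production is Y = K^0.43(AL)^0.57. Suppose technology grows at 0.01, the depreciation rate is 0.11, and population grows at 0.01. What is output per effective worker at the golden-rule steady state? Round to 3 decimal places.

y_gold ≈ 2.466

The effective depreciation rate is n + g + δ = 0.01 + 0.01 + 0.11 = 0.13.
Maximizing c = f(k) − (n+g+δ)·k gives f'(k) = n+g+δ, i.e. 0.43·k^(0.43−1) = 0.13, so k_gold = (0.43/0.13)^(1/0.57) ≈ 8.1554.
Output: y_gold = k_gold^0.43 = 8.1554^0.43 ≈ 2.4656.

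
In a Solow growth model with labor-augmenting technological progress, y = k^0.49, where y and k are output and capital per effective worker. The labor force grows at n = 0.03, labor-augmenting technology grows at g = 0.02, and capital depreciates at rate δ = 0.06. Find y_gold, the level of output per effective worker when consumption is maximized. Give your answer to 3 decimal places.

y_gold ≈ 4.201

Break-even investment rate: n + g + δ = 0.03 + 0.02 + 0.06 = 0.11.
At the golden rule the marginal product of capital equals n+g+δ: 0.49·k^(0.49−1) = 0.11. Solving, k_gold = (0.49/0.11)^(1/0.51) ≈ 18.7139.
Output: y_gold = k_gold^0.49 = 18.7139^0.49 ≈ 4.2011.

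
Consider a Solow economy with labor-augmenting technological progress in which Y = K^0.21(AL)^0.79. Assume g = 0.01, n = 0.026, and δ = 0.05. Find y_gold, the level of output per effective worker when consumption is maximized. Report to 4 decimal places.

y_gold ≈ 1.2678

The effective depreciation rate is n + g + δ = 0.026 + 0.01 + 0.05 = 0.086.
At the golden rule the marginal product of capital equals n+g+δ: 0.21·k^(0.21−1) = 0.086. Solving, k_gold = (0.21/0.086)^(1/0.79) ≈ 3.0959.
Output: y_gold = k_gold^0.21 = 3.0959^0.21 ≈ 1.2678.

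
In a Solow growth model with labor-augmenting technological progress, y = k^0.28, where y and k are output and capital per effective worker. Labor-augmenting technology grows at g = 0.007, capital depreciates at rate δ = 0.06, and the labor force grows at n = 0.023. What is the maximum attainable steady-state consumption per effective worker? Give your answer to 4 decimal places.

c_gold ≈ 1.1195

Break-even investment rate: n + g + δ = 0.023 + 0.007 + 0.06 = 0.09.
At the golden rule the marginal product of capital equals n+g+δ: 0.28·k^(0.28−1) = 0.09. Solving, k_gold = (0.28/0.09)^(1/0.72) ≈ 4.8373.
y_gold = 4.8373^0.28 ≈ 1.5549.
c_gold = y_gold − (n+g+δ)·k_gold = 1.5549 − 0.09·4.8373 ≈ 1.1195.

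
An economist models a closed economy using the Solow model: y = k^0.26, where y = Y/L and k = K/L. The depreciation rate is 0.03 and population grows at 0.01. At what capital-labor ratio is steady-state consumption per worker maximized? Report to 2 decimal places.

n + δ = 0.01 + 0.03 = 0.04.
Golden rule sets MPK = n+δ: 0.26·k^(0.26−1) = 0.04, so k_gold = (0.26/0.04)^(1/0.74) ≈ 12.5468.

k_gold ≈ 12.55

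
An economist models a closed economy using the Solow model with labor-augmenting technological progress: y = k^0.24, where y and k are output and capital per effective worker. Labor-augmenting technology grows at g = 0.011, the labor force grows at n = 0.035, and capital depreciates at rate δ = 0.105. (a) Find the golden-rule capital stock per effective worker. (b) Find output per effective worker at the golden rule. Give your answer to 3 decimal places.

(a) k_gold ≈ 1.840; (b) y_gold ≈ 1.158

Capital per effective worker breaks even when investment replaces (n + g + δ)·k; here n + g + δ = 0.151.
Golden rule sets MPK = n+g+δ: 0.24·k^(0.24−1) = 0.151, so k_gold = (0.24/0.151)^(1/0.76) ≈ 1.8398.
y_gold = 1.8398^0.24 ≈ 1.1576.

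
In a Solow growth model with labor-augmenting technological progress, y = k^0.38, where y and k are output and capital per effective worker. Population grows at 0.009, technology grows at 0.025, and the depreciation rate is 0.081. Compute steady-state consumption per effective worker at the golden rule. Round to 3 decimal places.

c_gold ≈ 1.290

n + g + δ = 0.009 + 0.025 + 0.081 = 0.115.
Golden rule sets MPK = n+g+δ: 0.38·k^(0.38−1) = 0.115, so k_gold = (0.38/0.115)^(1/0.62) ≈ 6.8744.
y_gold = 6.8744^0.38 ≈ 2.0804.
c_gold = y_gold − (n+g+δ)·k_gold = 2.0804 − 0.115·6.8744 ≈ 1.2899.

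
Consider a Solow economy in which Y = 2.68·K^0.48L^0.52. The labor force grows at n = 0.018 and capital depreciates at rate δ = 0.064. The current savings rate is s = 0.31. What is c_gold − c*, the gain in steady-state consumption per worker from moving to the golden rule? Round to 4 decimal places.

Δc ≈ 2.0117

Break-even investment rate: n + δ = 0.018 + 0.064 = 0.082.
Current steady state (s = 0.31): k* = (0.31·2.68/0.082)^(1/0.52) ≈ 85.9024, y* = 2.68·85.9024^0.48 ≈ 22.7226, c* = (1−0.31)·22.7226 ≈ 15.6786.
Maximizing c = f(k) − (n+δ)·k gives f'(k) = n+δ, i.e. 0.48·2.68·k^(0.48−1) = 0.082, so k_gold = (0.48·2.68/0.082)^(1/0.52) ≈ 199.1398.
y_gold = 2.68·199.1398^0.48 ≈ 34.0197, c_gold = y_gold − 0.082·k_gold ≈ 17.6903.
Gain: Δc = 17.6903 − 15.6786 ≈ 2.0117.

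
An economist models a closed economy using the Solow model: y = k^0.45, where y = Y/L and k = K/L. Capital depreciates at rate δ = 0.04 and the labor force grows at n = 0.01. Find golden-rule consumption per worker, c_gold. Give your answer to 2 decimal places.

c_gold ≈ 3.32

Break-even investment rate: n + δ = 0.01 + 0.04 = 0.05.
Golden rule sets MPK = n+δ: 0.45·k^(0.45−1) = 0.05, so k_gold = (0.45/0.05)^(1/0.55) ≈ 54.3233.
y_gold = 54.3233^0.45 ≈ 6.0359.
c_gold = y_gold − (n+δ)·k_gold = 6.0359 − 0.05·54.3233 ≈ 3.3198.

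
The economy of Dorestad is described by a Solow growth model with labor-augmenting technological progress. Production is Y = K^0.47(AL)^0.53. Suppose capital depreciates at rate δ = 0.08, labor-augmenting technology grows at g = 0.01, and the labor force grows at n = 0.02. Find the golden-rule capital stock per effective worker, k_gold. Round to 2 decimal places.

The effective depreciation rate is n + g + δ = 0.02 + 0.01 + 0.08 = 0.11.
Setting f'(k) = n+g+δ gives 0.47·k^(0.47−1) = 0.11, hence k_gold = (0.47/0.11)^(1/0.53) ≈ 15.4885.

k_gold ≈ 15.49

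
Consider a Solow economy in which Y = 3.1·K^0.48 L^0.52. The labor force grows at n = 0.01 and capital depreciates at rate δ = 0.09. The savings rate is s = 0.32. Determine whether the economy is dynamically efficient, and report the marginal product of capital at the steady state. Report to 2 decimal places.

n + δ = 0.01 + 0.09 = 0.1.
Steady-state k*: s·A·k^0.48 = 0.1·k gives k* = (0.32·3.1/0.1)^(1/0.52) ≈ 82.4838.
MPK = 0.48·3.1·82.4838^(-0.52) ≈ 0.1500.
MPK > n+δ = 0.1, so the economy is dynamically efficient (under-saving).

dynamically efficient; MPK ≈ 0.15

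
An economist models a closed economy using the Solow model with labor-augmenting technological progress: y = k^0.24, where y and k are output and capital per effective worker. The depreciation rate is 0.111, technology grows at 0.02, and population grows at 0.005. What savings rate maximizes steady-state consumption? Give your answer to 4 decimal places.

The effective depreciation rate is n + g + δ = 0.005 + 0.02 + 0.111 = 0.136.
At the golden rule MPK = n+g+δ, and in any Cobb-Douglas steady state s = (n+g+δ)·k/y = MPK·k/y = capital's share 0.24.

s_gold = 0.2400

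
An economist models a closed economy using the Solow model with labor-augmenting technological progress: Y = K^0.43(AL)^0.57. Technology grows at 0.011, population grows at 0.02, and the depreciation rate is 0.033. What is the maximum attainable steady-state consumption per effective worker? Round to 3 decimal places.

Break-even investment rate: n + g + δ = 0.02 + 0.011 + 0.033 = 0.064.
Golden rule sets MPK = n+g+δ: 0.43·k^(0.43−1) = 0.064, so k_gold = (0.43/0.064)^(1/0.57) ≈ 28.2737.
y_gold = 28.2737^0.43 ≈ 4.2082.
c_gold = y_gold − (n+g+δ)·k_gold = 4.2082 − 0.064·28.2737 ≈ 2.3987.

c_gold ≈ 2.399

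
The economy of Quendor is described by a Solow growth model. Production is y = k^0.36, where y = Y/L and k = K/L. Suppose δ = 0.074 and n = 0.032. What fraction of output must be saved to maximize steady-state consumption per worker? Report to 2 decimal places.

s_gold = 0.36

n + δ = 0.032 + 0.074 = 0.106.
At the golden rule MPK = n+δ, and in any Cobb-Douglas steady state s = (n+δ)·k/y = MPK·k/y = capital's share 0.36.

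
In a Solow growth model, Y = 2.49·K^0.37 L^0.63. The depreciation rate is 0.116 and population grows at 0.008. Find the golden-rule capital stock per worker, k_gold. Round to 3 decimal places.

k_gold ≈ 24.127

n + δ = 0.008 + 0.116 = 0.124.
Golden rule sets MPK = n+δ: 0.37·2.49·k^(0.37−1) = 0.124, so k_gold = (0.37·2.49/0.124)^(1/0.63) ≈ 24.1272.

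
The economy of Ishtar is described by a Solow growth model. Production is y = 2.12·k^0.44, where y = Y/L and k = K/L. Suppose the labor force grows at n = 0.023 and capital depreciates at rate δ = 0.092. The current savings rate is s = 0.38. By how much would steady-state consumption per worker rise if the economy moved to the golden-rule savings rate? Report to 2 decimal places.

Break-even investment rate: n + δ = 0.023 + 0.092 = 0.115.
Current steady state (s = 0.38): k* = (0.38·2.12/0.115)^(1/0.56) ≈ 32.3356, y* = 2.12·32.3356^0.44 ≈ 9.7858, c* = (1−0.38)·9.7858 ≈ 6.0672.
At the golden rule the marginal product of capital equals n+δ: 0.44·2.12·k^(0.44−1) = 0.115. Solving, k_gold = (0.44·2.12/0.115)^(1/0.56) ≈ 42.0123.
y_gold = 2.12·42.0123^0.44 ≈ 10.9805, c_gold = y_gold − 0.115·k_gold ≈ 6.1491.
Gain: Δc = 6.1491 − 6.0672 ≈ 0.0819.

Δc ≈ 0.08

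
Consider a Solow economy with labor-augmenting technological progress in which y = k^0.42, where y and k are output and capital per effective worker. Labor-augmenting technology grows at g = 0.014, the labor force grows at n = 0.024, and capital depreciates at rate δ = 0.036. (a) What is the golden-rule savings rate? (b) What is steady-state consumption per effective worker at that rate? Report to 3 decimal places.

(a) s_gold = 0.420; (b) c_gold ≈ 2.039

The effective depreciation rate is n + g + δ = 0.024 + 0.014 + 0.036 = 0.074.
For Cobb-Douglas, s_gold equals capital's share: s_gold = 0.42.
Golden rule sets MPK = n+g+δ: 0.42·k^(0.42−1) = 0.074, so k_gold = (0.42/0.074)^(1/0.58) ≈ 19.9540.
y_gold = 19.9540^0.42 ≈ 3.5157; c_gold = (1−0.42)·y_gold ≈ 2.0391.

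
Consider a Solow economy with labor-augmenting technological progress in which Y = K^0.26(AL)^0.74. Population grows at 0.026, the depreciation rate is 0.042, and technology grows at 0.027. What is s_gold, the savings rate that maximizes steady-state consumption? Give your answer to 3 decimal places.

The effective depreciation rate is n + g + δ = 0.026 + 0.027 + 0.042 = 0.095.
At the golden rule MPK = n+g+δ, and in any Cobb-Douglas steady state s = (n+g+δ)·k/y = MPK·k/y = capital's share 0.26.

s_gold = 0.260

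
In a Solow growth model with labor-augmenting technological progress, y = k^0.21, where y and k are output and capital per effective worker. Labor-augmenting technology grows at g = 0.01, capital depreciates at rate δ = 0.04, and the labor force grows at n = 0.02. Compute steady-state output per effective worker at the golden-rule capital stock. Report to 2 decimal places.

y_gold ≈ 1.34

The effective depreciation rate is n + g + δ = 0.02 + 0.01 + 0.04 = 0.07.
Golden rule sets MPK = n+g+δ: 0.21·k^(0.21−1) = 0.07, so k_gold = (0.21/0.07)^(1/0.79) ≈ 4.0175.
Output: y_gold = k_gold^0.21 = 4.0175^0.21 ≈ 1.3392.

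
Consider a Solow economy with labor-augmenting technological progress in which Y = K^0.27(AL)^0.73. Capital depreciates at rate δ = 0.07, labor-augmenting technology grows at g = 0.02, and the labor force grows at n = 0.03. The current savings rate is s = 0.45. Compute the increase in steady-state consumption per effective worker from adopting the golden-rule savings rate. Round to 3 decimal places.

Capital per effective worker breaks even when investment replaces (n + g + δ)·k; here n + g + δ = 0.12.
Current steady state (s = 0.45): k* = (0.45/0.12)^(1/0.73) ≈ 6.1143, y* = 6.1143^0.27 ≈ 1.6305, c* = (1−0.45)·1.6305 ≈ 0.8968.
Golden rule sets MPK = n+g+δ: 0.27·k^(0.27−1) = 0.12, so k_gold = (0.27/0.12)^(1/0.73) ≈ 3.0370.
y_gold = 3.0370^0.27 ≈ 1.3498, c_gold = y_gold − 0.12·k_gold ≈ 0.9853.
Gain: Δc = 0.9853 − 0.8968 ≈ 0.0886.

Δc ≈ 0.089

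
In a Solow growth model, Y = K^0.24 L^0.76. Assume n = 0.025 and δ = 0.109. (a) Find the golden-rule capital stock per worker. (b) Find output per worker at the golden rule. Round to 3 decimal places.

Break-even investment rate: n + δ = 0.025 + 0.109 = 0.134.
Setting f'(k) = n+δ gives 0.24·k^(0.24−1) = 0.134, hence k_gold = (0.24/0.134)^(1/0.76) ≈ 2.1530.
y_gold = 2.1530^0.24 ≈ 1.2021.

(a) k_gold ≈ 2.153; (b) y_gold ≈ 1.202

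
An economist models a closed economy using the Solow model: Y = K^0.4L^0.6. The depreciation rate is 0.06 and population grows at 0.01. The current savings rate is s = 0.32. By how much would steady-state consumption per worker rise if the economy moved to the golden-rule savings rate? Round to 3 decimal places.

Δc ≈ 0.045

Capital per worker breaks even when investment replaces (n + δ)·k; here n + δ = 0.07.
Current steady state (s = 0.32): k* = (0.32/0.07)^(1/0.6) ≈ 12.5918, y* = 12.5918^0.4 ≈ 2.7544, c* = (1−0.32)·2.7544 ≈ 1.8730.
Maximizing c = f(k) − (n+δ)·k gives f'(k) = n+δ, i.e. 0.4·k^(0.4−1) = 0.07, so k_gold = (0.4/0.07)^(1/0.6) ≈ 18.2643.
y_gold = 18.2643^0.4 ≈ 3.1963, c_gold = y_gold − 0.07·k_gold ≈ 1.9178.
Gain: Δc = 1.9178 − 1.8730 ≈ 0.0447.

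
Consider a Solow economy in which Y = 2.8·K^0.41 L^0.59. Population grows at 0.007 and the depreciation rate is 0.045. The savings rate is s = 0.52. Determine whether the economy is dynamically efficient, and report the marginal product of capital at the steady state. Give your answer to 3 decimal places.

Capital per worker breaks even when investment replaces (n + δ)·k; here n + δ = 0.052.
Steady-state k*: s·A·k^0.41 = 0.052·k gives k* = (0.52·2.8/0.052)^(1/0.59) ≈ 283.6679.
MPK = 0.41·2.8·283.6679^(-0.59) ≈ 0.0410.
MPK < n+δ = 0.052, so the economy is dynamically inefficient (over-saving).

dynamically inefficient; MPK ≈ 0.041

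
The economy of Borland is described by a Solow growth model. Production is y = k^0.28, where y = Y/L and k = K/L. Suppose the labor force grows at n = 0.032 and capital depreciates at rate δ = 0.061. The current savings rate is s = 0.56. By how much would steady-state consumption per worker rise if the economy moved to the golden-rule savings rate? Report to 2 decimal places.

Δc ≈ 0.22

n + δ = 0.032 + 0.061 = 0.093.
Current steady state (s = 0.56): k* = (0.56/0.093)^(1/0.72) ≈ 12.1039, y* = 12.1039^0.28 ≈ 2.0101, c* = (1−0.56)·2.0101 ≈ 0.8844.
Maximizing c = f(k) − (n+δ)·k gives f'(k) = n+δ, i.e. 0.28·k^(0.28−1) = 0.093, so k_gold = (0.28/0.093)^(1/0.72) ≈ 4.6220.
y_gold = 4.6220^0.28 ≈ 1.5352, c_gold = y_gold − 0.093·k_gold ≈ 1.1053.
Gain: Δc = 1.1053 − 0.8844 ≈ 0.2209.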